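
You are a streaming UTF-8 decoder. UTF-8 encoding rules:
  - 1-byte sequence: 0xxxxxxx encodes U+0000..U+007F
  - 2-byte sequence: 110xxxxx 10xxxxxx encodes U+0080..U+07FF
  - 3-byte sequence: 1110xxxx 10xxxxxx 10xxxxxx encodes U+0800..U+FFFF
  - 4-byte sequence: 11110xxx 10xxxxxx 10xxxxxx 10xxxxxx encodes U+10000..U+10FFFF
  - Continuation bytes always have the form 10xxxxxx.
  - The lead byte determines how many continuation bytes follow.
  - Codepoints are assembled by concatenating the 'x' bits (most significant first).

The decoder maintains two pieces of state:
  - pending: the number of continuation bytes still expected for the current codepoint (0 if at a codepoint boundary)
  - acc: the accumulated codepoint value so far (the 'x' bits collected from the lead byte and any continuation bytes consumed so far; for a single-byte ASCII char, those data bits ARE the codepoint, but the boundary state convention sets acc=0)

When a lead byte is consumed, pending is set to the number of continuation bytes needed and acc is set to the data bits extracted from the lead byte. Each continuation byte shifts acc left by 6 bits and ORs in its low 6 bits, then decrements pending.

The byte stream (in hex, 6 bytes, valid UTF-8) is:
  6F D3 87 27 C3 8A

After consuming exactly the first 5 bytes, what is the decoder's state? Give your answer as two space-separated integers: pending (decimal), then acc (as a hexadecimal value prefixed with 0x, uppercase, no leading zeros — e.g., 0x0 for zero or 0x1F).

Answer: 1 0x3

Derivation:
Byte[0]=6F: 1-byte. pending=0, acc=0x0
Byte[1]=D3: 2-byte lead. pending=1, acc=0x13
Byte[2]=87: continuation. acc=(acc<<6)|0x07=0x4C7, pending=0
Byte[3]=27: 1-byte. pending=0, acc=0x0
Byte[4]=C3: 2-byte lead. pending=1, acc=0x3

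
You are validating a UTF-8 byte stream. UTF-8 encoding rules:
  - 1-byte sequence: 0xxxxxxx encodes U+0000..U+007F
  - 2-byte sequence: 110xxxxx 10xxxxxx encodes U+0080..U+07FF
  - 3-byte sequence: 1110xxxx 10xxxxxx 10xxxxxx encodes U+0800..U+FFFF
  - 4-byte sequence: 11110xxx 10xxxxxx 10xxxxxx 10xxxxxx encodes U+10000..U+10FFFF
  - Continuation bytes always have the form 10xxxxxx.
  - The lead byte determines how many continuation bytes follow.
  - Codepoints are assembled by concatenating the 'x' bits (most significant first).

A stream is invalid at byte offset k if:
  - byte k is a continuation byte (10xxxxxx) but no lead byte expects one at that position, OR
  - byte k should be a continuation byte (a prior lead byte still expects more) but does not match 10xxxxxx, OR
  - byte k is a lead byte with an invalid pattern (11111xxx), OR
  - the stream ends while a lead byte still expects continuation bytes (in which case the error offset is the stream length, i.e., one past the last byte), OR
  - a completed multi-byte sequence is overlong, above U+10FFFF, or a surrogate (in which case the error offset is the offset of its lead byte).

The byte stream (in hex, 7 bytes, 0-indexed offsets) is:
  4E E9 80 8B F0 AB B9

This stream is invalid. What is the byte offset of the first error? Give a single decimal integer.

Byte[0]=4E: 1-byte ASCII. cp=U+004E
Byte[1]=E9: 3-byte lead, need 2 cont bytes. acc=0x9
Byte[2]=80: continuation. acc=(acc<<6)|0x00=0x240
Byte[3]=8B: continuation. acc=(acc<<6)|0x0B=0x900B
Completed: cp=U+900B (starts at byte 1)
Byte[4]=F0: 4-byte lead, need 3 cont bytes. acc=0x0
Byte[5]=AB: continuation. acc=(acc<<6)|0x2B=0x2B
Byte[6]=B9: continuation. acc=(acc<<6)|0x39=0xAF9
Byte[7]: stream ended, expected continuation. INVALID

Answer: 7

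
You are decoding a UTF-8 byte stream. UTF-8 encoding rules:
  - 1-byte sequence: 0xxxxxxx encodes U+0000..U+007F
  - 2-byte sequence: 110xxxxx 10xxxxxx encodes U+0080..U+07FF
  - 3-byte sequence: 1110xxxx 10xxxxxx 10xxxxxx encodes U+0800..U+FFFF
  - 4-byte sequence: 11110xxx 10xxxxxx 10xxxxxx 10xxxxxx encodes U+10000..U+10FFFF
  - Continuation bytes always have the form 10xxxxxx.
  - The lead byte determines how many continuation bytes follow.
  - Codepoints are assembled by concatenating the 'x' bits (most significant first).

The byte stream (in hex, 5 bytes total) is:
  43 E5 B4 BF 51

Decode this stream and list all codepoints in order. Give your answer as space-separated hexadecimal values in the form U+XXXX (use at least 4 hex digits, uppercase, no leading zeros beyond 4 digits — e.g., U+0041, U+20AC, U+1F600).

Answer: U+0043 U+5D3F U+0051

Derivation:
Byte[0]=43: 1-byte ASCII. cp=U+0043
Byte[1]=E5: 3-byte lead, need 2 cont bytes. acc=0x5
Byte[2]=B4: continuation. acc=(acc<<6)|0x34=0x174
Byte[3]=BF: continuation. acc=(acc<<6)|0x3F=0x5D3F
Completed: cp=U+5D3F (starts at byte 1)
Byte[4]=51: 1-byte ASCII. cp=U+0051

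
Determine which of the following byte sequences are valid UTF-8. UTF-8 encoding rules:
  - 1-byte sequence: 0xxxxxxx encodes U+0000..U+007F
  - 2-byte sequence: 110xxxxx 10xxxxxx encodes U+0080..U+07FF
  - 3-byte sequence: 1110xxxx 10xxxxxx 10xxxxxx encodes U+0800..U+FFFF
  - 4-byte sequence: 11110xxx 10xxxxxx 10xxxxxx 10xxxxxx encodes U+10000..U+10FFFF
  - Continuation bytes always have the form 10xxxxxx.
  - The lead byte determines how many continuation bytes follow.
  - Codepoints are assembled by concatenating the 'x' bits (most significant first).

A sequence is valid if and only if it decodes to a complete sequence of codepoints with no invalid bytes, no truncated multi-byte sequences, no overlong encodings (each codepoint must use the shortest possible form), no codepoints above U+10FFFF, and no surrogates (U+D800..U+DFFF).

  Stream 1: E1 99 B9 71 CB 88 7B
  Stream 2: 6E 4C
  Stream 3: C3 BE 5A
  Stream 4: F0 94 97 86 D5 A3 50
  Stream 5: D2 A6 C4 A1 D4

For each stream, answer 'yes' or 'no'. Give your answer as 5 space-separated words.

Stream 1: decodes cleanly. VALID
Stream 2: decodes cleanly. VALID
Stream 3: decodes cleanly. VALID
Stream 4: decodes cleanly. VALID
Stream 5: error at byte offset 5. INVALID

Answer: yes yes yes yes no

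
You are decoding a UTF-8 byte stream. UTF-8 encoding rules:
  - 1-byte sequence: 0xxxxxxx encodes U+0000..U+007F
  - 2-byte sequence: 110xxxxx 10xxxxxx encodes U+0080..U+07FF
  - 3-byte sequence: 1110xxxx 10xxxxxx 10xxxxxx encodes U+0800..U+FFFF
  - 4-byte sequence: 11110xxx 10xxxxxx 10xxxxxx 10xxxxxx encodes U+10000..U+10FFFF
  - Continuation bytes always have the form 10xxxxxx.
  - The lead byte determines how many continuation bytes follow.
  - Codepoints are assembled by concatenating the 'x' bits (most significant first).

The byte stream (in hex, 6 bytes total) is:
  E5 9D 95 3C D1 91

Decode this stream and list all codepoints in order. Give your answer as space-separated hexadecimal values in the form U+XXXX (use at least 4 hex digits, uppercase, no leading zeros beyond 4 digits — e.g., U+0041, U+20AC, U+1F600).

Answer: U+5755 U+003C U+0451

Derivation:
Byte[0]=E5: 3-byte lead, need 2 cont bytes. acc=0x5
Byte[1]=9D: continuation. acc=(acc<<6)|0x1D=0x15D
Byte[2]=95: continuation. acc=(acc<<6)|0x15=0x5755
Completed: cp=U+5755 (starts at byte 0)
Byte[3]=3C: 1-byte ASCII. cp=U+003C
Byte[4]=D1: 2-byte lead, need 1 cont bytes. acc=0x11
Byte[5]=91: continuation. acc=(acc<<6)|0x11=0x451
Completed: cp=U+0451 (starts at byte 4)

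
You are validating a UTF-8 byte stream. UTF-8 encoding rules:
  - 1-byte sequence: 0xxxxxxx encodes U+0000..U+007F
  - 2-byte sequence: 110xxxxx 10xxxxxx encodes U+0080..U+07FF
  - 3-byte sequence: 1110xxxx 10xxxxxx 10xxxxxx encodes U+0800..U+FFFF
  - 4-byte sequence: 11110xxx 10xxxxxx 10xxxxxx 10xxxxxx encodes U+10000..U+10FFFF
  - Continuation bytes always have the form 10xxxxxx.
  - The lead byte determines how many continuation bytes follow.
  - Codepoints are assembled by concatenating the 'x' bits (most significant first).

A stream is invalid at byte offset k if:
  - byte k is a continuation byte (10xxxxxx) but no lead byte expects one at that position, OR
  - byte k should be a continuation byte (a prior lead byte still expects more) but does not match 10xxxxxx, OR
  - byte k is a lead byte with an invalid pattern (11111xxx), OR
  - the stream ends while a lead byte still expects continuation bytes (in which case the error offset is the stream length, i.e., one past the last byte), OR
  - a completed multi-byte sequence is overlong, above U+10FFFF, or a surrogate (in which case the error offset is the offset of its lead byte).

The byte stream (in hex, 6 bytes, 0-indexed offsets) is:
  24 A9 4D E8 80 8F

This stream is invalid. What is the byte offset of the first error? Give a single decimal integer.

Answer: 1

Derivation:
Byte[0]=24: 1-byte ASCII. cp=U+0024
Byte[1]=A9: INVALID lead byte (not 0xxx/110x/1110/11110)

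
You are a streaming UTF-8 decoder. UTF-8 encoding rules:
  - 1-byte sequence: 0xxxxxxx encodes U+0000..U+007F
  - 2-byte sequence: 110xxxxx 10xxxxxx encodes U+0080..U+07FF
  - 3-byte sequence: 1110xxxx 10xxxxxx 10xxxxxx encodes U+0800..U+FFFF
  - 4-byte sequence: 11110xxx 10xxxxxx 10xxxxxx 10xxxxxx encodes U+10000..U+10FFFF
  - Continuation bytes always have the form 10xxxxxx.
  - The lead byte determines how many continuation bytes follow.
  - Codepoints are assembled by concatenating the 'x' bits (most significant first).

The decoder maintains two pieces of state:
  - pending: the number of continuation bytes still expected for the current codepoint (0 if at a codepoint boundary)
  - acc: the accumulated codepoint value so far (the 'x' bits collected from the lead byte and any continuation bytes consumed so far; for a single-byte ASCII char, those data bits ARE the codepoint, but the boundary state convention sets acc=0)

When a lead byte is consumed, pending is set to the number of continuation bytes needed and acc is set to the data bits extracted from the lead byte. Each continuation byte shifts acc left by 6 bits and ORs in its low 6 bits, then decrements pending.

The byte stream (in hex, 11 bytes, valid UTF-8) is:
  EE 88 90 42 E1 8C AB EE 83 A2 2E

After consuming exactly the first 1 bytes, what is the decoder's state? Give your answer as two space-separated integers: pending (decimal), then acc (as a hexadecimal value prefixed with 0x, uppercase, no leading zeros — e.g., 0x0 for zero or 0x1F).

Answer: 2 0xE

Derivation:
Byte[0]=EE: 3-byte lead. pending=2, acc=0xE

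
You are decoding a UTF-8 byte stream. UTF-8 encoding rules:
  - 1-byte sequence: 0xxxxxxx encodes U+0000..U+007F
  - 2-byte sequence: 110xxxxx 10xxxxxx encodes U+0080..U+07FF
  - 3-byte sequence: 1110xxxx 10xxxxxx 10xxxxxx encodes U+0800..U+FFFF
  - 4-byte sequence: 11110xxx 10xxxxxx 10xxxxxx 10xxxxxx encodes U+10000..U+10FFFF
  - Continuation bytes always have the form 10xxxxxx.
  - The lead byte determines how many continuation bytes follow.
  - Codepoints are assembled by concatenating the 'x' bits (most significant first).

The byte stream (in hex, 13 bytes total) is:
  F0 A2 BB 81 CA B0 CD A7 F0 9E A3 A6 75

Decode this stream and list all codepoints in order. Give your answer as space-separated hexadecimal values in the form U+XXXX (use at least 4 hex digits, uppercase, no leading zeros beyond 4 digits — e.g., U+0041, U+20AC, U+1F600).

Answer: U+22EC1 U+02B0 U+0367 U+1E8E6 U+0075

Derivation:
Byte[0]=F0: 4-byte lead, need 3 cont bytes. acc=0x0
Byte[1]=A2: continuation. acc=(acc<<6)|0x22=0x22
Byte[2]=BB: continuation. acc=(acc<<6)|0x3B=0x8BB
Byte[3]=81: continuation. acc=(acc<<6)|0x01=0x22EC1
Completed: cp=U+22EC1 (starts at byte 0)
Byte[4]=CA: 2-byte lead, need 1 cont bytes. acc=0xA
Byte[5]=B0: continuation. acc=(acc<<6)|0x30=0x2B0
Completed: cp=U+02B0 (starts at byte 4)
Byte[6]=CD: 2-byte lead, need 1 cont bytes. acc=0xD
Byte[7]=A7: continuation. acc=(acc<<6)|0x27=0x367
Completed: cp=U+0367 (starts at byte 6)
Byte[8]=F0: 4-byte lead, need 3 cont bytes. acc=0x0
Byte[9]=9E: continuation. acc=(acc<<6)|0x1E=0x1E
Byte[10]=A3: continuation. acc=(acc<<6)|0x23=0x7A3
Byte[11]=A6: continuation. acc=(acc<<6)|0x26=0x1E8E6
Completed: cp=U+1E8E6 (starts at byte 8)
Byte[12]=75: 1-byte ASCII. cp=U+0075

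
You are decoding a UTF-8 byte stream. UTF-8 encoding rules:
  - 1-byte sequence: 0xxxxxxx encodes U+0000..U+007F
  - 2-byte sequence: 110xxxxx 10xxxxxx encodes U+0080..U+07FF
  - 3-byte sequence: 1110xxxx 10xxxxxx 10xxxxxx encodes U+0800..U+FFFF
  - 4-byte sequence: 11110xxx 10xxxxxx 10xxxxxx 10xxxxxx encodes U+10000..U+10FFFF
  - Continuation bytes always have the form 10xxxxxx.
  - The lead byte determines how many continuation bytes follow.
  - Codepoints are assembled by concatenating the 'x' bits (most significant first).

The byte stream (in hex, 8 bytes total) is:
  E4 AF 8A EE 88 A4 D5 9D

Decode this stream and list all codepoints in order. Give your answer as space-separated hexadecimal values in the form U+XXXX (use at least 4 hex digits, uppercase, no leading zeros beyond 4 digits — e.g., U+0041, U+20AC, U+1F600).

Byte[0]=E4: 3-byte lead, need 2 cont bytes. acc=0x4
Byte[1]=AF: continuation. acc=(acc<<6)|0x2F=0x12F
Byte[2]=8A: continuation. acc=(acc<<6)|0x0A=0x4BCA
Completed: cp=U+4BCA (starts at byte 0)
Byte[3]=EE: 3-byte lead, need 2 cont bytes. acc=0xE
Byte[4]=88: continuation. acc=(acc<<6)|0x08=0x388
Byte[5]=A4: continuation. acc=(acc<<6)|0x24=0xE224
Completed: cp=U+E224 (starts at byte 3)
Byte[6]=D5: 2-byte lead, need 1 cont bytes. acc=0x15
Byte[7]=9D: continuation. acc=(acc<<6)|0x1D=0x55D
Completed: cp=U+055D (starts at byte 6)

Answer: U+4BCA U+E224 U+055D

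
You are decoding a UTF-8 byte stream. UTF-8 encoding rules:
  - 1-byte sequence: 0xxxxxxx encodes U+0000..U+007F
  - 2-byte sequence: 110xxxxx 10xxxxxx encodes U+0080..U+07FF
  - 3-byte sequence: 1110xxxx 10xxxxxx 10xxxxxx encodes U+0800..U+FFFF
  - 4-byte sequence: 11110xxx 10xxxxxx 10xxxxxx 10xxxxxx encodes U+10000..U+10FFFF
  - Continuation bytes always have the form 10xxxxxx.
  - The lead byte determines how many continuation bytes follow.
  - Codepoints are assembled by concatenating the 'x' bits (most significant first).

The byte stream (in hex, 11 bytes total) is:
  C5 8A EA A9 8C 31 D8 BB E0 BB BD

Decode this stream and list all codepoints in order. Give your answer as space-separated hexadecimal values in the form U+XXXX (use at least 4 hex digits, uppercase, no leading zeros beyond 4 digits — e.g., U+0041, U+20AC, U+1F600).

Byte[0]=C5: 2-byte lead, need 1 cont bytes. acc=0x5
Byte[1]=8A: continuation. acc=(acc<<6)|0x0A=0x14A
Completed: cp=U+014A (starts at byte 0)
Byte[2]=EA: 3-byte lead, need 2 cont bytes. acc=0xA
Byte[3]=A9: continuation. acc=(acc<<6)|0x29=0x2A9
Byte[4]=8C: continuation. acc=(acc<<6)|0x0C=0xAA4C
Completed: cp=U+AA4C (starts at byte 2)
Byte[5]=31: 1-byte ASCII. cp=U+0031
Byte[6]=D8: 2-byte lead, need 1 cont bytes. acc=0x18
Byte[7]=BB: continuation. acc=(acc<<6)|0x3B=0x63B
Completed: cp=U+063B (starts at byte 6)
Byte[8]=E0: 3-byte lead, need 2 cont bytes. acc=0x0
Byte[9]=BB: continuation. acc=(acc<<6)|0x3B=0x3B
Byte[10]=BD: continuation. acc=(acc<<6)|0x3D=0xEFD
Completed: cp=U+0EFD (starts at byte 8)

Answer: U+014A U+AA4C U+0031 U+063B U+0EFD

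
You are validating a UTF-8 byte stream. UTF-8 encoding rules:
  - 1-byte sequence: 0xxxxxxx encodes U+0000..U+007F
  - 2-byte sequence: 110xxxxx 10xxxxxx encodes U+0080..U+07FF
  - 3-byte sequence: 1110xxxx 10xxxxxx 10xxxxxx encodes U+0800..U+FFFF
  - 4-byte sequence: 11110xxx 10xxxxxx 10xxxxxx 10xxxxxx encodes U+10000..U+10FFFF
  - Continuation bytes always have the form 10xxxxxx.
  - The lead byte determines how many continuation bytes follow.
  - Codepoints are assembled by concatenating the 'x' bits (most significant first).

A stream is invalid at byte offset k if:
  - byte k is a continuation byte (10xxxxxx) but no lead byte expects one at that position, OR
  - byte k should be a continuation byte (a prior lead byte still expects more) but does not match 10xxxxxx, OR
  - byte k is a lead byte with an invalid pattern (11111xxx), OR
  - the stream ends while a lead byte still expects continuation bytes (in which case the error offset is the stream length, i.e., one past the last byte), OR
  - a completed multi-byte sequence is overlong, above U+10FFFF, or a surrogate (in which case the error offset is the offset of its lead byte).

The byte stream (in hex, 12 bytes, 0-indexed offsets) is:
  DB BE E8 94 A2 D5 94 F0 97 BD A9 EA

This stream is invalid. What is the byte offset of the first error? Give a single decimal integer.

Answer: 12

Derivation:
Byte[0]=DB: 2-byte lead, need 1 cont bytes. acc=0x1B
Byte[1]=BE: continuation. acc=(acc<<6)|0x3E=0x6FE
Completed: cp=U+06FE (starts at byte 0)
Byte[2]=E8: 3-byte lead, need 2 cont bytes. acc=0x8
Byte[3]=94: continuation. acc=(acc<<6)|0x14=0x214
Byte[4]=A2: continuation. acc=(acc<<6)|0x22=0x8522
Completed: cp=U+8522 (starts at byte 2)
Byte[5]=D5: 2-byte lead, need 1 cont bytes. acc=0x15
Byte[6]=94: continuation. acc=(acc<<6)|0x14=0x554
Completed: cp=U+0554 (starts at byte 5)
Byte[7]=F0: 4-byte lead, need 3 cont bytes. acc=0x0
Byte[8]=97: continuation. acc=(acc<<6)|0x17=0x17
Byte[9]=BD: continuation. acc=(acc<<6)|0x3D=0x5FD
Byte[10]=A9: continuation. acc=(acc<<6)|0x29=0x17F69
Completed: cp=U+17F69 (starts at byte 7)
Byte[11]=EA: 3-byte lead, need 2 cont bytes. acc=0xA
Byte[12]: stream ended, expected continuation. INVALID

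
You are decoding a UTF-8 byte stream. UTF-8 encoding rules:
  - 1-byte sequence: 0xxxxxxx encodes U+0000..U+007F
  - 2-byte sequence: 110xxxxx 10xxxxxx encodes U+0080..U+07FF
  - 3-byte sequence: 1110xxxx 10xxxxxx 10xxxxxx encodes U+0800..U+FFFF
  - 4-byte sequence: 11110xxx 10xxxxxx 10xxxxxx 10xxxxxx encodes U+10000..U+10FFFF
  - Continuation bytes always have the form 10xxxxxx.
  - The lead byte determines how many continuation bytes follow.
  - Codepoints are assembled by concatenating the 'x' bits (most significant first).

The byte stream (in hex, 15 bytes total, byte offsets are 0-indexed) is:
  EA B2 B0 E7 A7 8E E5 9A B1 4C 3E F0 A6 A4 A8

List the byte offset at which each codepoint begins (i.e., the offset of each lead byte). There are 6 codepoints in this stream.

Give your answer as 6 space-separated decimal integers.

Answer: 0 3 6 9 10 11

Derivation:
Byte[0]=EA: 3-byte lead, need 2 cont bytes. acc=0xA
Byte[1]=B2: continuation. acc=(acc<<6)|0x32=0x2B2
Byte[2]=B0: continuation. acc=(acc<<6)|0x30=0xACB0
Completed: cp=U+ACB0 (starts at byte 0)
Byte[3]=E7: 3-byte lead, need 2 cont bytes. acc=0x7
Byte[4]=A7: continuation. acc=(acc<<6)|0x27=0x1E7
Byte[5]=8E: continuation. acc=(acc<<6)|0x0E=0x79CE
Completed: cp=U+79CE (starts at byte 3)
Byte[6]=E5: 3-byte lead, need 2 cont bytes. acc=0x5
Byte[7]=9A: continuation. acc=(acc<<6)|0x1A=0x15A
Byte[8]=B1: continuation. acc=(acc<<6)|0x31=0x56B1
Completed: cp=U+56B1 (starts at byte 6)
Byte[9]=4C: 1-byte ASCII. cp=U+004C
Byte[10]=3E: 1-byte ASCII. cp=U+003E
Byte[11]=F0: 4-byte lead, need 3 cont bytes. acc=0x0
Byte[12]=A6: continuation. acc=(acc<<6)|0x26=0x26
Byte[13]=A4: continuation. acc=(acc<<6)|0x24=0x9A4
Byte[14]=A8: continuation. acc=(acc<<6)|0x28=0x26928
Completed: cp=U+26928 (starts at byte 11)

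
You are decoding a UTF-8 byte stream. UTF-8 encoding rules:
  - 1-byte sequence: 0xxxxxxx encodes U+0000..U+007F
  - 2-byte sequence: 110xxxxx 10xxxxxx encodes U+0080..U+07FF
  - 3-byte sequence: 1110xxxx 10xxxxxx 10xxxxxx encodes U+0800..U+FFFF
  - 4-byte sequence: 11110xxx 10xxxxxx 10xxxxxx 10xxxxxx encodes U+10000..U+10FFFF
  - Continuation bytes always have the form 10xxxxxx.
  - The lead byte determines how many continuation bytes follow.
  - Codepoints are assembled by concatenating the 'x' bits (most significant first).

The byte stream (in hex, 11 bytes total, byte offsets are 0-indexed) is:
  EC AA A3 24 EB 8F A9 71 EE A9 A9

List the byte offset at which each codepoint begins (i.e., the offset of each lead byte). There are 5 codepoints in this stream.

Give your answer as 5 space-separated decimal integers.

Answer: 0 3 4 7 8

Derivation:
Byte[0]=EC: 3-byte lead, need 2 cont bytes. acc=0xC
Byte[1]=AA: continuation. acc=(acc<<6)|0x2A=0x32A
Byte[2]=A3: continuation. acc=(acc<<6)|0x23=0xCAA3
Completed: cp=U+CAA3 (starts at byte 0)
Byte[3]=24: 1-byte ASCII. cp=U+0024
Byte[4]=EB: 3-byte lead, need 2 cont bytes. acc=0xB
Byte[5]=8F: continuation. acc=(acc<<6)|0x0F=0x2CF
Byte[6]=A9: continuation. acc=(acc<<6)|0x29=0xB3E9
Completed: cp=U+B3E9 (starts at byte 4)
Byte[7]=71: 1-byte ASCII. cp=U+0071
Byte[8]=EE: 3-byte lead, need 2 cont bytes. acc=0xE
Byte[9]=A9: continuation. acc=(acc<<6)|0x29=0x3A9
Byte[10]=A9: continuation. acc=(acc<<6)|0x29=0xEA69
Completed: cp=U+EA69 (starts at byte 8)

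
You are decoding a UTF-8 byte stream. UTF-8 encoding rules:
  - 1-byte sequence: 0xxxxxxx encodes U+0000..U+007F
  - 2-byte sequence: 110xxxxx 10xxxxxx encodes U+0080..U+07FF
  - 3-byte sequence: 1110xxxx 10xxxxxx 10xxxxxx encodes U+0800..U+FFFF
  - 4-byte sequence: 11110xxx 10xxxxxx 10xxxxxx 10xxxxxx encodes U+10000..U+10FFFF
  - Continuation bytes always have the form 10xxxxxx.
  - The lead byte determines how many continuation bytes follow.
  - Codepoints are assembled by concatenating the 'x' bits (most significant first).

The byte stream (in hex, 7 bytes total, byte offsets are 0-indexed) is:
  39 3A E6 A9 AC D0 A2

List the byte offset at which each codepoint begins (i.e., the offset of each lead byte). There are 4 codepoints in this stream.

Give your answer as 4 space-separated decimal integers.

Answer: 0 1 2 5

Derivation:
Byte[0]=39: 1-byte ASCII. cp=U+0039
Byte[1]=3A: 1-byte ASCII. cp=U+003A
Byte[2]=E6: 3-byte lead, need 2 cont bytes. acc=0x6
Byte[3]=A9: continuation. acc=(acc<<6)|0x29=0x1A9
Byte[4]=AC: continuation. acc=(acc<<6)|0x2C=0x6A6C
Completed: cp=U+6A6C (starts at byte 2)
Byte[5]=D0: 2-byte lead, need 1 cont bytes. acc=0x10
Byte[6]=A2: continuation. acc=(acc<<6)|0x22=0x422
Completed: cp=U+0422 (starts at byte 5)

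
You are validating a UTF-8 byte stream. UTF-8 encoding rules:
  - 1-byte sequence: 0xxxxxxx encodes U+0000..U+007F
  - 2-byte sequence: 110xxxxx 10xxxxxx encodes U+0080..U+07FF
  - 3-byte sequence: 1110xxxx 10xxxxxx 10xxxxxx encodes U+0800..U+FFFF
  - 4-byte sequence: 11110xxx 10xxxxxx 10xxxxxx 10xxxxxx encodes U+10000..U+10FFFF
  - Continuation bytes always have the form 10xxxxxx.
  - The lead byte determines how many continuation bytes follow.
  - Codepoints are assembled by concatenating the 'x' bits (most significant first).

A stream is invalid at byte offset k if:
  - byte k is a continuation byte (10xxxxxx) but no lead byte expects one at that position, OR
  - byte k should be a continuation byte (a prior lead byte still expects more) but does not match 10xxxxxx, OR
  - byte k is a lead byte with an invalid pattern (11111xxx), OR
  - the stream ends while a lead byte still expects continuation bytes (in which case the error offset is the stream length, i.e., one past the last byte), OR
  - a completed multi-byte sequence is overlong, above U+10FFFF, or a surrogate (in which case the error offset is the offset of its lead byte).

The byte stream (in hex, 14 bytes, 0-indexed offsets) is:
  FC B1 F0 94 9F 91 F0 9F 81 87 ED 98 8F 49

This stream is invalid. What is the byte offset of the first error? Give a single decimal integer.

Byte[0]=FC: INVALID lead byte (not 0xxx/110x/1110/11110)

Answer: 0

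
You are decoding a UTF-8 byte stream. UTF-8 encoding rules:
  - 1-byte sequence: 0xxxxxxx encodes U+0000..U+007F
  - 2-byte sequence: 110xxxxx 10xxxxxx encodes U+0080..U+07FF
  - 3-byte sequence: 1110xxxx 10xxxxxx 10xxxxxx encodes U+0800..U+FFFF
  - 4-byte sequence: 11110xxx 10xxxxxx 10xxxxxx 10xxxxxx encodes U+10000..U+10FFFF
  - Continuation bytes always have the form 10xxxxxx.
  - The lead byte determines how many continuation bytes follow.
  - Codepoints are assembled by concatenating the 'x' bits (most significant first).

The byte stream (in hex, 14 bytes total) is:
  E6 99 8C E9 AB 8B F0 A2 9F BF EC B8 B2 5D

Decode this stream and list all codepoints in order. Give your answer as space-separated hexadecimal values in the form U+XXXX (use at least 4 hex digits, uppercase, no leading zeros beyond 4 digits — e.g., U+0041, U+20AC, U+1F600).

Byte[0]=E6: 3-byte lead, need 2 cont bytes. acc=0x6
Byte[1]=99: continuation. acc=(acc<<6)|0x19=0x199
Byte[2]=8C: continuation. acc=(acc<<6)|0x0C=0x664C
Completed: cp=U+664C (starts at byte 0)
Byte[3]=E9: 3-byte lead, need 2 cont bytes. acc=0x9
Byte[4]=AB: continuation. acc=(acc<<6)|0x2B=0x26B
Byte[5]=8B: continuation. acc=(acc<<6)|0x0B=0x9ACB
Completed: cp=U+9ACB (starts at byte 3)
Byte[6]=F0: 4-byte lead, need 3 cont bytes. acc=0x0
Byte[7]=A2: continuation. acc=(acc<<6)|0x22=0x22
Byte[8]=9F: continuation. acc=(acc<<6)|0x1F=0x89F
Byte[9]=BF: continuation. acc=(acc<<6)|0x3F=0x227FF
Completed: cp=U+227FF (starts at byte 6)
Byte[10]=EC: 3-byte lead, need 2 cont bytes. acc=0xC
Byte[11]=B8: continuation. acc=(acc<<6)|0x38=0x338
Byte[12]=B2: continuation. acc=(acc<<6)|0x32=0xCE32
Completed: cp=U+CE32 (starts at byte 10)
Byte[13]=5D: 1-byte ASCII. cp=U+005D

Answer: U+664C U+9ACB U+227FF U+CE32 U+005D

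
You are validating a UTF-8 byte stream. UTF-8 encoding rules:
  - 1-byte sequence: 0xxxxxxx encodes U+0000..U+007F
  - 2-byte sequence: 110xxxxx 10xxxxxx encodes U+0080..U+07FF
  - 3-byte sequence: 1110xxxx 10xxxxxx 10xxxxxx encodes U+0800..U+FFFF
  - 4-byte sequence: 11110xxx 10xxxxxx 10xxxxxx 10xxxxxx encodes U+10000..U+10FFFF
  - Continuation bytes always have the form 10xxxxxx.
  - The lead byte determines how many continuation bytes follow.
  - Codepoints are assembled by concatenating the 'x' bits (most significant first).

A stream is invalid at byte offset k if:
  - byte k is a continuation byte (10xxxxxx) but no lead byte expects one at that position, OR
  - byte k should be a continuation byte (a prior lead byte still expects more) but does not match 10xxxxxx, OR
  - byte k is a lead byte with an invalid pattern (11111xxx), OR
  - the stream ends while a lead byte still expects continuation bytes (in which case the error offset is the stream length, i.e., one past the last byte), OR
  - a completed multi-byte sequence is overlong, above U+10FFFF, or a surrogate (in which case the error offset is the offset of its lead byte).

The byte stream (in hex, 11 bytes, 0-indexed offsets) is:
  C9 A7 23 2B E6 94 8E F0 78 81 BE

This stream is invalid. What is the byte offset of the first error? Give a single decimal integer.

Byte[0]=C9: 2-byte lead, need 1 cont bytes. acc=0x9
Byte[1]=A7: continuation. acc=(acc<<6)|0x27=0x267
Completed: cp=U+0267 (starts at byte 0)
Byte[2]=23: 1-byte ASCII. cp=U+0023
Byte[3]=2B: 1-byte ASCII. cp=U+002B
Byte[4]=E6: 3-byte lead, need 2 cont bytes. acc=0x6
Byte[5]=94: continuation. acc=(acc<<6)|0x14=0x194
Byte[6]=8E: continuation. acc=(acc<<6)|0x0E=0x650E
Completed: cp=U+650E (starts at byte 4)
Byte[7]=F0: 4-byte lead, need 3 cont bytes. acc=0x0
Byte[8]=78: expected 10xxxxxx continuation. INVALID

Answer: 8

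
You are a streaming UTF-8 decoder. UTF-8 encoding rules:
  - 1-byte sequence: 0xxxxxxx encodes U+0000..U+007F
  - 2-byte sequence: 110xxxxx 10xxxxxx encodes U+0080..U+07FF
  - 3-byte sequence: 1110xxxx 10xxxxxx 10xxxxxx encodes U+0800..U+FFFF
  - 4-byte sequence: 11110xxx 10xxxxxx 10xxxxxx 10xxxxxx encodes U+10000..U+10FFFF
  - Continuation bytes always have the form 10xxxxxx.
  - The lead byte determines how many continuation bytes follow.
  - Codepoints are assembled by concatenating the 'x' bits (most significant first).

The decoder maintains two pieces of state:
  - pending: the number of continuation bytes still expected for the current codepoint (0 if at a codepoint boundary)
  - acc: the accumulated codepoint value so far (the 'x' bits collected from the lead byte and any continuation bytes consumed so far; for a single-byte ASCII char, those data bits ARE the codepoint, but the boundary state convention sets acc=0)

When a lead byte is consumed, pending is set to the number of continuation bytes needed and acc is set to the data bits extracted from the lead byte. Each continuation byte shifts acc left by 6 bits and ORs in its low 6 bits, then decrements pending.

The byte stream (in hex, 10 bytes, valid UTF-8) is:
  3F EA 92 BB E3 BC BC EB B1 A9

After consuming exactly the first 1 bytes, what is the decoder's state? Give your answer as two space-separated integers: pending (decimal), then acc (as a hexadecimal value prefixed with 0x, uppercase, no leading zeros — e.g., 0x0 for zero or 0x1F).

Answer: 0 0x0

Derivation:
Byte[0]=3F: 1-byte. pending=0, acc=0x0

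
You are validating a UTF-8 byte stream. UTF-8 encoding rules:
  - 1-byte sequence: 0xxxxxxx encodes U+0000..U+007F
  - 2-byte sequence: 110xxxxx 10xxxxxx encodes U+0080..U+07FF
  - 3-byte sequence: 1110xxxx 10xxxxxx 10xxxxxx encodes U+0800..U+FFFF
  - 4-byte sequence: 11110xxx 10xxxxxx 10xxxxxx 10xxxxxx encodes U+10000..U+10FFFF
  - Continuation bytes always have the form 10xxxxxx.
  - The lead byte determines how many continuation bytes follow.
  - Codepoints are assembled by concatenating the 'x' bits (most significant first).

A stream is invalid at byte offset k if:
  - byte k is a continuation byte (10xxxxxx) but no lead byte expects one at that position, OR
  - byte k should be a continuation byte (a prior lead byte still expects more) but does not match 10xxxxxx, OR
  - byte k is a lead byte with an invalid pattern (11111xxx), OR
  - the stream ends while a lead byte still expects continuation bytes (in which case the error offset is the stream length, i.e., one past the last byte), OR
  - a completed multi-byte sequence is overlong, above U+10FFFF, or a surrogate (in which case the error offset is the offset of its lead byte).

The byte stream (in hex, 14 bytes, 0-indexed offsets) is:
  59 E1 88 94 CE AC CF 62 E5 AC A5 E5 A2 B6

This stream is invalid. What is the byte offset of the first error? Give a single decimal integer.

Answer: 7

Derivation:
Byte[0]=59: 1-byte ASCII. cp=U+0059
Byte[1]=E1: 3-byte lead, need 2 cont bytes. acc=0x1
Byte[2]=88: continuation. acc=(acc<<6)|0x08=0x48
Byte[3]=94: continuation. acc=(acc<<6)|0x14=0x1214
Completed: cp=U+1214 (starts at byte 1)
Byte[4]=CE: 2-byte lead, need 1 cont bytes. acc=0xE
Byte[5]=AC: continuation. acc=(acc<<6)|0x2C=0x3AC
Completed: cp=U+03AC (starts at byte 4)
Byte[6]=CF: 2-byte lead, need 1 cont bytes. acc=0xF
Byte[7]=62: expected 10xxxxxx continuation. INVALID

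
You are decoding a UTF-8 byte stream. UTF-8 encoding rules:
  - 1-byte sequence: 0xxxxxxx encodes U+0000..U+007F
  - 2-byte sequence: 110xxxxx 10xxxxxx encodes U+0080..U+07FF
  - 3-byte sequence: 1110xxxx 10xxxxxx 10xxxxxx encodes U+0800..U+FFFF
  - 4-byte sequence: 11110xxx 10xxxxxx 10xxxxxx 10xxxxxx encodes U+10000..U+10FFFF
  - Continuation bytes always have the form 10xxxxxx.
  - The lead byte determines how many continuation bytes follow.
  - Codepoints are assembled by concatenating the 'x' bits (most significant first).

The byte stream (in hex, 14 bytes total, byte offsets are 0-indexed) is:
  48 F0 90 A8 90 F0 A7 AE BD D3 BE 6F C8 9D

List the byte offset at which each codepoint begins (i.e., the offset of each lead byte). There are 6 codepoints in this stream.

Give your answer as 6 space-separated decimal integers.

Answer: 0 1 5 9 11 12

Derivation:
Byte[0]=48: 1-byte ASCII. cp=U+0048
Byte[1]=F0: 4-byte lead, need 3 cont bytes. acc=0x0
Byte[2]=90: continuation. acc=(acc<<6)|0x10=0x10
Byte[3]=A8: continuation. acc=(acc<<6)|0x28=0x428
Byte[4]=90: continuation. acc=(acc<<6)|0x10=0x10A10
Completed: cp=U+10A10 (starts at byte 1)
Byte[5]=F0: 4-byte lead, need 3 cont bytes. acc=0x0
Byte[6]=A7: continuation. acc=(acc<<6)|0x27=0x27
Byte[7]=AE: continuation. acc=(acc<<6)|0x2E=0x9EE
Byte[8]=BD: continuation. acc=(acc<<6)|0x3D=0x27BBD
Completed: cp=U+27BBD (starts at byte 5)
Byte[9]=D3: 2-byte lead, need 1 cont bytes. acc=0x13
Byte[10]=BE: continuation. acc=(acc<<6)|0x3E=0x4FE
Completed: cp=U+04FE (starts at byte 9)
Byte[11]=6F: 1-byte ASCII. cp=U+006F
Byte[12]=C8: 2-byte lead, need 1 cont bytes. acc=0x8
Byte[13]=9D: continuation. acc=(acc<<6)|0x1D=0x21D
Completed: cp=U+021D (starts at byte 12)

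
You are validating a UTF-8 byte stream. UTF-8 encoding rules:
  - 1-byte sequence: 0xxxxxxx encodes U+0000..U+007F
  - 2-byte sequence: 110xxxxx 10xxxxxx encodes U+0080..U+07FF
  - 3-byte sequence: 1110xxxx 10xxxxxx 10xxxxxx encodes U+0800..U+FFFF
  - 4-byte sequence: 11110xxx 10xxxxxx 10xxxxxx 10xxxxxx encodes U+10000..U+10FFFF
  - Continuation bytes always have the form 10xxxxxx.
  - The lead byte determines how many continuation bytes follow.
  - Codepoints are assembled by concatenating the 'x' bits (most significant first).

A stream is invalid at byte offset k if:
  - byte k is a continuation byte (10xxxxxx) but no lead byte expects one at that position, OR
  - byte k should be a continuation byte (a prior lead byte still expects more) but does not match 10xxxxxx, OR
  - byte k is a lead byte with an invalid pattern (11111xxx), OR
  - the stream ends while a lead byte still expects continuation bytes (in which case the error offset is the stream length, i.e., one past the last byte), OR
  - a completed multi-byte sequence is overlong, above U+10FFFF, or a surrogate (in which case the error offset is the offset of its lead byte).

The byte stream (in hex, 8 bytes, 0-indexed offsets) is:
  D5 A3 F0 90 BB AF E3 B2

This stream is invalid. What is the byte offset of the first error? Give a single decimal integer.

Answer: 8

Derivation:
Byte[0]=D5: 2-byte lead, need 1 cont bytes. acc=0x15
Byte[1]=A3: continuation. acc=(acc<<6)|0x23=0x563
Completed: cp=U+0563 (starts at byte 0)
Byte[2]=F0: 4-byte lead, need 3 cont bytes. acc=0x0
Byte[3]=90: continuation. acc=(acc<<6)|0x10=0x10
Byte[4]=BB: continuation. acc=(acc<<6)|0x3B=0x43B
Byte[5]=AF: continuation. acc=(acc<<6)|0x2F=0x10EEF
Completed: cp=U+10EEF (starts at byte 2)
Byte[6]=E3: 3-byte lead, need 2 cont bytes. acc=0x3
Byte[7]=B2: continuation. acc=(acc<<6)|0x32=0xF2
Byte[8]: stream ended, expected continuation. INVALID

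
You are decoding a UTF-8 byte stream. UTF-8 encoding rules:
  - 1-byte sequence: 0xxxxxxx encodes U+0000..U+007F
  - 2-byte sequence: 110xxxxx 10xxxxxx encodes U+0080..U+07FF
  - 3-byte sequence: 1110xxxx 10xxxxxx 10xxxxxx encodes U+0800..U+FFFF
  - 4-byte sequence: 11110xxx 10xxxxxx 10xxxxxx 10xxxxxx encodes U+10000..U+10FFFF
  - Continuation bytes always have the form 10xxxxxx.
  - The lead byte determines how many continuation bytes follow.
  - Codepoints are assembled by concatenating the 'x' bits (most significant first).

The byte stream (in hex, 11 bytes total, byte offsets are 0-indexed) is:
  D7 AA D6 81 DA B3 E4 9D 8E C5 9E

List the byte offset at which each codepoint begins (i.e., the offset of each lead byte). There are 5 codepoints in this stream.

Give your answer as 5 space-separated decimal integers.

Answer: 0 2 4 6 9

Derivation:
Byte[0]=D7: 2-byte lead, need 1 cont bytes. acc=0x17
Byte[1]=AA: continuation. acc=(acc<<6)|0x2A=0x5EA
Completed: cp=U+05EA (starts at byte 0)
Byte[2]=D6: 2-byte lead, need 1 cont bytes. acc=0x16
Byte[3]=81: continuation. acc=(acc<<6)|0x01=0x581
Completed: cp=U+0581 (starts at byte 2)
Byte[4]=DA: 2-byte lead, need 1 cont bytes. acc=0x1A
Byte[5]=B3: continuation. acc=(acc<<6)|0x33=0x6B3
Completed: cp=U+06B3 (starts at byte 4)
Byte[6]=E4: 3-byte lead, need 2 cont bytes. acc=0x4
Byte[7]=9D: continuation. acc=(acc<<6)|0x1D=0x11D
Byte[8]=8E: continuation. acc=(acc<<6)|0x0E=0x474E
Completed: cp=U+474E (starts at byte 6)
Byte[9]=C5: 2-byte lead, need 1 cont bytes. acc=0x5
Byte[10]=9E: continuation. acc=(acc<<6)|0x1E=0x15E
Completed: cp=U+015E (starts at byte 9)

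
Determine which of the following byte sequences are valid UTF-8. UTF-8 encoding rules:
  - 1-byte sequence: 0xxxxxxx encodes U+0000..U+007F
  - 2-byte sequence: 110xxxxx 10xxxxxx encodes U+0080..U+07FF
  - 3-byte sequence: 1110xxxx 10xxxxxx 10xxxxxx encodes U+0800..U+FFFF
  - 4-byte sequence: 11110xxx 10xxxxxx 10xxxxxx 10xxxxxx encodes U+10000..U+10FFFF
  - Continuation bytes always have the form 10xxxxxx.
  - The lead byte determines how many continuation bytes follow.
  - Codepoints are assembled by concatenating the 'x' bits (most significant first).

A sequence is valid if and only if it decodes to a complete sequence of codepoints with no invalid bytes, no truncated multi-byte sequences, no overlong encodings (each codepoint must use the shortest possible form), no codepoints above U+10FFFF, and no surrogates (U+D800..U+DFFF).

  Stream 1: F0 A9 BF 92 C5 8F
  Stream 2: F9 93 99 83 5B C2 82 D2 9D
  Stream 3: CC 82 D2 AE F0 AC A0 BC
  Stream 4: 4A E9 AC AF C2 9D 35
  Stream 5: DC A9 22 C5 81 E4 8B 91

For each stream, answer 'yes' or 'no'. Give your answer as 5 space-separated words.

Stream 1: decodes cleanly. VALID
Stream 2: error at byte offset 0. INVALID
Stream 3: decodes cleanly. VALID
Stream 4: decodes cleanly. VALID
Stream 5: decodes cleanly. VALID

Answer: yes no yes yes yes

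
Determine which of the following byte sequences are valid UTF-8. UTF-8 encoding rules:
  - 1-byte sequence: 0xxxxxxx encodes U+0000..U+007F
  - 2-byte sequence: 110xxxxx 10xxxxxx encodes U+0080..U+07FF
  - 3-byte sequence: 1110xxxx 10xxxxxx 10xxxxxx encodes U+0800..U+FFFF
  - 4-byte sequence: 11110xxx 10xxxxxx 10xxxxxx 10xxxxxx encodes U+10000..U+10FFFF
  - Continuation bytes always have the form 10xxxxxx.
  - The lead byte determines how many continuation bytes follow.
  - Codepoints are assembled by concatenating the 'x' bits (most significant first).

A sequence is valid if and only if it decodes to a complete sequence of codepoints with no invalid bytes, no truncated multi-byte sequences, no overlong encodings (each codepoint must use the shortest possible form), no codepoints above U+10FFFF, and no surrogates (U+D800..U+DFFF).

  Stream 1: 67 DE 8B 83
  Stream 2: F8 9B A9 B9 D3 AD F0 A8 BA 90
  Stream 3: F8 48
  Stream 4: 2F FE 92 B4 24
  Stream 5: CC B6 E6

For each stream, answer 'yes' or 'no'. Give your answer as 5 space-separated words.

Stream 1: error at byte offset 3. INVALID
Stream 2: error at byte offset 0. INVALID
Stream 3: error at byte offset 0. INVALID
Stream 4: error at byte offset 1. INVALID
Stream 5: error at byte offset 3. INVALID

Answer: no no no no no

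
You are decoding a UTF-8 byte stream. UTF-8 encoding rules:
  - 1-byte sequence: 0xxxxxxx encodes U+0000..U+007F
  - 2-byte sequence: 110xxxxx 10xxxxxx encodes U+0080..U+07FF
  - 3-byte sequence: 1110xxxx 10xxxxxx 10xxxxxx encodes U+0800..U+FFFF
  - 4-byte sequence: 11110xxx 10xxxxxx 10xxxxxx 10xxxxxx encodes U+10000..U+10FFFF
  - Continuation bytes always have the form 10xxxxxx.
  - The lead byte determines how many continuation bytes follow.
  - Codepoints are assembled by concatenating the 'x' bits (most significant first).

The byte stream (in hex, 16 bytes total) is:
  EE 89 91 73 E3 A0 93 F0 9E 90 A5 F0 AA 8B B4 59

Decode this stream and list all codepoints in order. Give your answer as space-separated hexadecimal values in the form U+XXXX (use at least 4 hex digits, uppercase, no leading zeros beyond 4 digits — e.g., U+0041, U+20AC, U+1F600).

Byte[0]=EE: 3-byte lead, need 2 cont bytes. acc=0xE
Byte[1]=89: continuation. acc=(acc<<6)|0x09=0x389
Byte[2]=91: continuation. acc=(acc<<6)|0x11=0xE251
Completed: cp=U+E251 (starts at byte 0)
Byte[3]=73: 1-byte ASCII. cp=U+0073
Byte[4]=E3: 3-byte lead, need 2 cont bytes. acc=0x3
Byte[5]=A0: continuation. acc=(acc<<6)|0x20=0xE0
Byte[6]=93: continuation. acc=(acc<<6)|0x13=0x3813
Completed: cp=U+3813 (starts at byte 4)
Byte[7]=F0: 4-byte lead, need 3 cont bytes. acc=0x0
Byte[8]=9E: continuation. acc=(acc<<6)|0x1E=0x1E
Byte[9]=90: continuation. acc=(acc<<6)|0x10=0x790
Byte[10]=A5: continuation. acc=(acc<<6)|0x25=0x1E425
Completed: cp=U+1E425 (starts at byte 7)
Byte[11]=F0: 4-byte lead, need 3 cont bytes. acc=0x0
Byte[12]=AA: continuation. acc=(acc<<6)|0x2A=0x2A
Byte[13]=8B: continuation. acc=(acc<<6)|0x0B=0xA8B
Byte[14]=B4: continuation. acc=(acc<<6)|0x34=0x2A2F4
Completed: cp=U+2A2F4 (starts at byte 11)
Byte[15]=59: 1-byte ASCII. cp=U+0059

Answer: U+E251 U+0073 U+3813 U+1E425 U+2A2F4 U+0059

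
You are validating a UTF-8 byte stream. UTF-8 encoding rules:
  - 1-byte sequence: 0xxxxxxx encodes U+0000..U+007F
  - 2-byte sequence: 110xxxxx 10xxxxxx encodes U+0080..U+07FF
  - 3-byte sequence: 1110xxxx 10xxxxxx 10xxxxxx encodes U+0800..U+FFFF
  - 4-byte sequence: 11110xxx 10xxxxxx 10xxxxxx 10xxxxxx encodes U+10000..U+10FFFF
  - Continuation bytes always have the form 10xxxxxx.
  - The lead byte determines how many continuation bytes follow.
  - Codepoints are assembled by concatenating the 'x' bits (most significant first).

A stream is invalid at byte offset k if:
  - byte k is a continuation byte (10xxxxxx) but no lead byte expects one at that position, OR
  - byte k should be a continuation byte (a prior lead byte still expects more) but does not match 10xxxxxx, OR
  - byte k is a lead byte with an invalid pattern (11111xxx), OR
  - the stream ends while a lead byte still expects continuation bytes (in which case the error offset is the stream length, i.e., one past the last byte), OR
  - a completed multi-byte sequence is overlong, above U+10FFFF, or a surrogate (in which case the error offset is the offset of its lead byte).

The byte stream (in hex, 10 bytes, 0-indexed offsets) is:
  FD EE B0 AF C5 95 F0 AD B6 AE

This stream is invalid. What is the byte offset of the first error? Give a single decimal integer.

Byte[0]=FD: INVALID lead byte (not 0xxx/110x/1110/11110)

Answer: 0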